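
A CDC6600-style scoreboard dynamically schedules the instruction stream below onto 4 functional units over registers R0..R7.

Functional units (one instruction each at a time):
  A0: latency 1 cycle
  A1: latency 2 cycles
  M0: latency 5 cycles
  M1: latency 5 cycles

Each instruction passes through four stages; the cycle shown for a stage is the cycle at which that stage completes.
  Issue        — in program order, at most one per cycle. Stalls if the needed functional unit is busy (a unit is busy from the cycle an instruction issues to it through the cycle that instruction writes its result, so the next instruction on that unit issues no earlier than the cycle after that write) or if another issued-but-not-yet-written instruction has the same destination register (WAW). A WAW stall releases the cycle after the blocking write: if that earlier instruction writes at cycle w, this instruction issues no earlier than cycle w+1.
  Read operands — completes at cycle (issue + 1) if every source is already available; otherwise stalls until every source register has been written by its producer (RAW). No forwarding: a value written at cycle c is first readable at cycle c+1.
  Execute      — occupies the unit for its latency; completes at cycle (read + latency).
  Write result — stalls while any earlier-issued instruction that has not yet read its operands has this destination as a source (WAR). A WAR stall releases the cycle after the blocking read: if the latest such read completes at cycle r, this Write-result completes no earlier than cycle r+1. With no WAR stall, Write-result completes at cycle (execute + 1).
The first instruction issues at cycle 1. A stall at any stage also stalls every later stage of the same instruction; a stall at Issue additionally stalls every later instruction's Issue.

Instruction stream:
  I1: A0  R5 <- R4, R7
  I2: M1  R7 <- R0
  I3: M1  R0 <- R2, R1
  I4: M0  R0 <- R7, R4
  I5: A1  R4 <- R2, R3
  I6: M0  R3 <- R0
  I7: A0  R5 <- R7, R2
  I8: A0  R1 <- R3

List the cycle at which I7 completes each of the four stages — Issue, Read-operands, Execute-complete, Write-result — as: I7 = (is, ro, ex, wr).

1) issue 1, read 2, done 3, write 4
2) issue 2, read 3, done 8, write 9
3) issue 10, read 11, done 16, write 17  <struct: M1 busy until I2 writes@9>
4) issue 18, read 19, done 24, write 25  <WAW R0: wait I3 write@17>
5) issue 19, read 20, done 22, write 23
6) issue 26, read 27, done 32, write 33  <struct: M0 busy until I4 writes@25>
7) issue 27, read 28, done 29, write 30
8) issue 31, read 34, done 35, write 36  <struct: A0 busy until I7 writes@30 / RAW R3: wait I6 write@33>

I7 = (27, 28, 29, 30)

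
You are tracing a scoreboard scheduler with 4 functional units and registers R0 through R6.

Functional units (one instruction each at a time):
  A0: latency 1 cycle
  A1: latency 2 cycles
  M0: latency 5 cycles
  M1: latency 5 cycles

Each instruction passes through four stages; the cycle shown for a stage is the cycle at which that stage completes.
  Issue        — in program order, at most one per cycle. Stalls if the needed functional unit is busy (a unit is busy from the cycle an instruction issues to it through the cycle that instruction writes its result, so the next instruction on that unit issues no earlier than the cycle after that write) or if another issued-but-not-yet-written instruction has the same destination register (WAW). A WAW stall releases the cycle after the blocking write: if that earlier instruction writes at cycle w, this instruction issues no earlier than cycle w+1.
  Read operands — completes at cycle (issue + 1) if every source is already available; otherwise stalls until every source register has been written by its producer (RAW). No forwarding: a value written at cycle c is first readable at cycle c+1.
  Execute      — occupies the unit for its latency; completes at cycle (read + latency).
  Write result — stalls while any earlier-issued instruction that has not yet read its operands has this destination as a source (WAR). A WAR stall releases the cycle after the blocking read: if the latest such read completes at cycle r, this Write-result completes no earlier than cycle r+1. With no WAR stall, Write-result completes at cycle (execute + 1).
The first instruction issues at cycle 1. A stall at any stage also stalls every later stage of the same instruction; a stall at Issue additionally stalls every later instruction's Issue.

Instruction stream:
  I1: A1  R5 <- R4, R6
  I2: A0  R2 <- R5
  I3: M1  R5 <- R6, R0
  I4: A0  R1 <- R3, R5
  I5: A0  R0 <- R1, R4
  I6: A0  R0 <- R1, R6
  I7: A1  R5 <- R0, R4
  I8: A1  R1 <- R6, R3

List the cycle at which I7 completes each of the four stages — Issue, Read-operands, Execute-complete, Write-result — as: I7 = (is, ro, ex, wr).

[I1] 1/2/4/5
[I2] 2/6/7/8  (RAW R5: wait I1 write@5)
[I3] 6/7/12/13  (WAW R5: wait I1 write@5)
[I4] 9/14/15/16  (struct: A0 busy until I2 writes@8; RAW R5: wait I3 write@13)
[I5] 17/18/19/20  (struct: A0 busy until I4 writes@16)
[I6] 21/22/23/24  (struct: A0 busy until I5 writes@20)
[I7] 22/25/27/28  (RAW R0: wait I6 write@24)
[I8] 29/30/32/33  (struct: A1 busy until I7 writes@28)

I7 = (22, 25, 27, 28)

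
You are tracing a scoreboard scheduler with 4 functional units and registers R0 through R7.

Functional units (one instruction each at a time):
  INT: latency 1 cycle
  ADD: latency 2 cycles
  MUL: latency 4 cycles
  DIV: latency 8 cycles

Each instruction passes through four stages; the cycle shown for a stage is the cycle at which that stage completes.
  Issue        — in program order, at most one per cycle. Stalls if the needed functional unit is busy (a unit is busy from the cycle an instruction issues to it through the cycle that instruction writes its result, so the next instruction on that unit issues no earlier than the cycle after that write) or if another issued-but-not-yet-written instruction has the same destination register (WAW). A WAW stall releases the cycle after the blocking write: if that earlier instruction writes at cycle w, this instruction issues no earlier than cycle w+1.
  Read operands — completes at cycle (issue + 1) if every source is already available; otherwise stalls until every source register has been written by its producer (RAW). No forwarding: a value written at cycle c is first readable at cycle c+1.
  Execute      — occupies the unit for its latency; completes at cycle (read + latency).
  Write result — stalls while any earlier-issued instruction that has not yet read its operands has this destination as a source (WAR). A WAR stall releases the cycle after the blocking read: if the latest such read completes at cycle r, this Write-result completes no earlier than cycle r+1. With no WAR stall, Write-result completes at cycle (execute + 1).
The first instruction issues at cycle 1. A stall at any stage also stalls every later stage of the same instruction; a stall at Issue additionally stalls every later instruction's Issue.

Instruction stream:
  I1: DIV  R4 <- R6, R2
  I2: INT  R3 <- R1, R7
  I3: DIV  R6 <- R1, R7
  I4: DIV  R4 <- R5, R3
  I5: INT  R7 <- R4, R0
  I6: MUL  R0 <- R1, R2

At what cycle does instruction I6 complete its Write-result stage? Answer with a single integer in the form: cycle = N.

cycle = 35

[1] I1 dispatched to DIV
[2] I1 operands ready, I2 dispatched to INT
[3] I2 operands ready
[4] I2 complete
[5] R3←I2
[10] I1 complete
[11] R4←I1
[12] I3 dispatched to DIV
[13] I3 operands ready
[21] I3 complete
[22] R6←I3
[23] I4 dispatched to DIV
[24] I4 operands ready, I5 dispatched to INT
[25] I6 dispatched to MUL
[26] I6 operands ready
[30] I6 complete
[32] I4 complete
[33] R4←I4
[34] I5 operands ready
[35] I5 complete, R0←I6
[36] R7←I5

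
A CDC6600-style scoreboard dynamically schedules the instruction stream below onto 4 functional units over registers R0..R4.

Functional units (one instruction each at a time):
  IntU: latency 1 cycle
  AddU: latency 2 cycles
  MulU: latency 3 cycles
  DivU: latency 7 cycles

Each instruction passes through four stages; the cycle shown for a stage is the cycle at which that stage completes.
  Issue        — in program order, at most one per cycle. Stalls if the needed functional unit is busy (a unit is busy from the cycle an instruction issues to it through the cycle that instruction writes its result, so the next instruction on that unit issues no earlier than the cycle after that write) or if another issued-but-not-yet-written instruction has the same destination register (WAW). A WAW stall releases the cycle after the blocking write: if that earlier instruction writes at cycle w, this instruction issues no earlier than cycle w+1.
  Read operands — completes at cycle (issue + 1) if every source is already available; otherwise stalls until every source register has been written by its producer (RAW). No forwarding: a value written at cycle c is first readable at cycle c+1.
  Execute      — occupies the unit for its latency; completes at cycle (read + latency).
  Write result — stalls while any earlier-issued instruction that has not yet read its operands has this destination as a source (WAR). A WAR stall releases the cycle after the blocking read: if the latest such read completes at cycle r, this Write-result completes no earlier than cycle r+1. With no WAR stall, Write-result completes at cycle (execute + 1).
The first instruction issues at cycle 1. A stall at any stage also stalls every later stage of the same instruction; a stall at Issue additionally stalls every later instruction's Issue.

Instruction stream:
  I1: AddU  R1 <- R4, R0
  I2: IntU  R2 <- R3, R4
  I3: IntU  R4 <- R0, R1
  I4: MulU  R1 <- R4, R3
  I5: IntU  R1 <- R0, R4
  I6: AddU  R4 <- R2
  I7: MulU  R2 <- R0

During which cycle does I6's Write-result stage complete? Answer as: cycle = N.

cycle = 20

[1] I1 issues→AddU
[2] I1 reads · I2 issues→IntU
[3] I2 reads
[4] I1 exec-done · I2 exec-done
[5] I1 writes R1 · I2 writes R2
[6] I3 issues→IntU
[7] I3 reads · I4 issues→MulU
[8] I3 exec-done
[9] I3 writes R4
[10] I4 reads
[13] I4 exec-done
[14] I4 writes R1
[15] I5 issues→IntU
[16] I5 reads · I6 issues→AddU
[17] I5 exec-done · I6 reads · I7 issues→MulU
[18] I5 writes R1 · I7 reads
[19] I6 exec-done
[20] I6 writes R4
[21] I7 exec-done
[22] I7 writes R2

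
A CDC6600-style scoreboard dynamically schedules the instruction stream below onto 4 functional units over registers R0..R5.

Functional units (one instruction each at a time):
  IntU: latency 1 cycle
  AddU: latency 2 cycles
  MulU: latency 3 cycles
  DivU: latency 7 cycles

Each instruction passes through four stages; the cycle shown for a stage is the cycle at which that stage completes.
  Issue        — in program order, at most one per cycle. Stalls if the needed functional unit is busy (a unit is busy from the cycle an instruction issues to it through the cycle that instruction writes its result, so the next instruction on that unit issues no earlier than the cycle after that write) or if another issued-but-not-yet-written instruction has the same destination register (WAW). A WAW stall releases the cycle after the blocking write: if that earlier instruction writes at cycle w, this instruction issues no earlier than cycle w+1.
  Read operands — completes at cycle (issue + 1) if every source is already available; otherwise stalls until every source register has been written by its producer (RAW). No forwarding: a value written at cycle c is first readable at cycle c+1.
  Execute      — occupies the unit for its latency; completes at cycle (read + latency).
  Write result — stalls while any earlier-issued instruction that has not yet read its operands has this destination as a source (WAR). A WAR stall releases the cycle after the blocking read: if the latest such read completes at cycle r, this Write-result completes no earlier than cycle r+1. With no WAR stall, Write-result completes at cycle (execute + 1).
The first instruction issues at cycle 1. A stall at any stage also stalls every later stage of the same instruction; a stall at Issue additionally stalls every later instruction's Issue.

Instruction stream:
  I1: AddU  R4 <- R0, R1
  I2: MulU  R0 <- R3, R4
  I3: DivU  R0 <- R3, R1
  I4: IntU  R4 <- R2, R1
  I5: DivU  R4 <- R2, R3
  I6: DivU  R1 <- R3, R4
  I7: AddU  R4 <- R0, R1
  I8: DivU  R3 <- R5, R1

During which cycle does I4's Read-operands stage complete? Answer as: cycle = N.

cycle = 13

I1: IS=1 RO=2 EX=4 WR=5
I2: IS=2 RO=6 EX=9 WR=10  [RAW R4: wait I1 write@5]
I3: IS=11 RO=12 EX=19 WR=20  [WAW R0: wait I2 write@10]
I4: IS=12 RO=13 EX=14 WR=15
I5: IS=21 RO=22 EX=29 WR=30  [struct: DivU busy until I3 writes@20]
I6: IS=31 RO=32 EX=39 WR=40  [struct: DivU busy until I5 writes@30]
I7: IS=32 RO=41 EX=43 WR=44  [RAW R1: wait I6 write@40]
I8: IS=41 RO=42 EX=49 WR=50  [struct: DivU busy until I6 writes@40]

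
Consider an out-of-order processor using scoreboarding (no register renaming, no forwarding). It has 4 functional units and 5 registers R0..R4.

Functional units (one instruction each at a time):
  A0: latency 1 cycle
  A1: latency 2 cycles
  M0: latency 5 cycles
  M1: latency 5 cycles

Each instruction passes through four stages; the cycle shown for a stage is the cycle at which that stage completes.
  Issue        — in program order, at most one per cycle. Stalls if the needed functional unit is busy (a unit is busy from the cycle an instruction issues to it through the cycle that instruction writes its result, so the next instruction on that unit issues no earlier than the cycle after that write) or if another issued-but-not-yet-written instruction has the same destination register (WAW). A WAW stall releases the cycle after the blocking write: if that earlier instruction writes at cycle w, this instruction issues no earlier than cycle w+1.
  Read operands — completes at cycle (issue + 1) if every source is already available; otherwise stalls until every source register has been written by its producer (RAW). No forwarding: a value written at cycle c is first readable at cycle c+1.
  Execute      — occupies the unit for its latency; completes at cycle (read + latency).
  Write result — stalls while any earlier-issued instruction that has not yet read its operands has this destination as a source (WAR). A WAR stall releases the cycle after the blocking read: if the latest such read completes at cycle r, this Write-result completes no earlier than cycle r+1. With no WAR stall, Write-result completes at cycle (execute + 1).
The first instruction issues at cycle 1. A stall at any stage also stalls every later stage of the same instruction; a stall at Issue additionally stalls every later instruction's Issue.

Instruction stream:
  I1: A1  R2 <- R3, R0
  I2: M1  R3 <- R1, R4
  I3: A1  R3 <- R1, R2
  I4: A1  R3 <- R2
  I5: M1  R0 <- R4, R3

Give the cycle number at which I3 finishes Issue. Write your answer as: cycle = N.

cycle = 10

I1: IS=1 RO=2 EX=4 WR=5
I2: IS=2 RO=3 EX=8 WR=9
I3: IS=10 RO=11 EX=13 WR=14  [WAW R3: wait I2 write@9]
I4: IS=15 RO=16 EX=18 WR=19  [struct: A1 busy until I3 writes@14]
I5: IS=16 RO=20 EX=25 WR=26  [RAW R3: wait I4 write@19]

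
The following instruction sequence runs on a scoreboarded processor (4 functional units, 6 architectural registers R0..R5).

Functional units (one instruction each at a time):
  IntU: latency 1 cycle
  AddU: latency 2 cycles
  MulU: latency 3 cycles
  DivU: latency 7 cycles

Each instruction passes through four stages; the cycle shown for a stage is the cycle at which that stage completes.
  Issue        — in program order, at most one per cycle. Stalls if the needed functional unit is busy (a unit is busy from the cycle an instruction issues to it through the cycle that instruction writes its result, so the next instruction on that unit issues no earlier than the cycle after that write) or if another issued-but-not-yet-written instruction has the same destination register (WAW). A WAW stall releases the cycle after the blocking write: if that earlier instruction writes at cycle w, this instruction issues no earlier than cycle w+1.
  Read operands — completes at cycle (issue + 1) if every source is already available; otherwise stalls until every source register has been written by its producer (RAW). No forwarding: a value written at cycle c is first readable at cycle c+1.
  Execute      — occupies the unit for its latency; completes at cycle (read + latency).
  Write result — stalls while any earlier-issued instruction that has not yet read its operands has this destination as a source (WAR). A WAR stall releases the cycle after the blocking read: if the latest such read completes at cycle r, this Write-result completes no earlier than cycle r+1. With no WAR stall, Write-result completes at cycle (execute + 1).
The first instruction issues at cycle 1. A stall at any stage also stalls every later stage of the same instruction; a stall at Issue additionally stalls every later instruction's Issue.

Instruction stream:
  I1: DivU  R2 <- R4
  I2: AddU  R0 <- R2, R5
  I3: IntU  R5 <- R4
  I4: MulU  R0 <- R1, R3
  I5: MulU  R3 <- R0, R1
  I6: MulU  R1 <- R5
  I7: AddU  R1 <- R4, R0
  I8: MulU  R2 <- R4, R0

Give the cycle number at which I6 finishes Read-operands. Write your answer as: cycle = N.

cycle 1: I1→DivU
cycle 2: I1 RO | I2→AddU
cycle 3: I3→IntU
cycle 4: I3 RO
cycle 5: I3 EX
cycle 9: I1 EX
cycle 10: I1 WR R2
cycle 11: I2 RO
cycle 12: I3 WR R5
cycle 13: I2 EX
cycle 14: I2 WR R0
cycle 15: I4→MulU
cycle 16: I4 RO
cycle 19: I4 EX
cycle 20: I4 WR R0
cycle 21: I5→MulU
cycle 22: I5 RO
cycle 25: I5 EX
cycle 26: I5 WR R3
cycle 27: I6→MulU
cycle 28: I6 RO
cycle 31: I6 EX
cycle 32: I6 WR R1
cycle 33: I7→AddU
cycle 34: I7 RO | I8→MulU
cycle 35: I8 RO
cycle 36: I7 EX
cycle 37: I7 WR R1
cycle 38: I8 EX
cycle 39: I8 WR R2

cycle = 28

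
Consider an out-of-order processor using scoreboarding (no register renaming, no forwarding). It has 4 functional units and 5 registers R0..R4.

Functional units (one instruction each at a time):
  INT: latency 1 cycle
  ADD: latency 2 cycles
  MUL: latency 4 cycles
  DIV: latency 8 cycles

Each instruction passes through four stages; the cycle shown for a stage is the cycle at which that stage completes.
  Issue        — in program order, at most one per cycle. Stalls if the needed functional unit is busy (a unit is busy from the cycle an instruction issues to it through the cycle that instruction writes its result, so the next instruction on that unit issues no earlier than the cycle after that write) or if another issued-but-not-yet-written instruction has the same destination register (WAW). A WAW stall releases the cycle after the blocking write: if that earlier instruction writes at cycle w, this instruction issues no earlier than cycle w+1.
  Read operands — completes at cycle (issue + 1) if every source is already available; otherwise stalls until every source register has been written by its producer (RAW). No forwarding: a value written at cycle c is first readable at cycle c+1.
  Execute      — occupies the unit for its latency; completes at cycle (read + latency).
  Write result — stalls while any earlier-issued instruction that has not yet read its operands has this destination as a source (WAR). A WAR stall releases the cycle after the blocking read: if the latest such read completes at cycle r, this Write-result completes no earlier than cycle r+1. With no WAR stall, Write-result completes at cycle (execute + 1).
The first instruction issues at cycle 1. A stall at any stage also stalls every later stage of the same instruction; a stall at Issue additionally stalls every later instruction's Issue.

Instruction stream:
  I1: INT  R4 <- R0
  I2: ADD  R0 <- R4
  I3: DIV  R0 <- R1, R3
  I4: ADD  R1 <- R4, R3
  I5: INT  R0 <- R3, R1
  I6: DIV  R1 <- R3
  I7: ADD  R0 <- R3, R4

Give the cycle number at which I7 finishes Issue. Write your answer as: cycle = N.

t=1  I1→INT
t=2  I1 RO, I2→ADD
t=3  I1 EX
t=4  I1 WR R4
t=5  I2 RO
t=7  I2 EX
t=8  I2 WR R0
t=9  I3→DIV
t=10  I3 RO, I4→ADD
t=11  I4 RO
t=13  I4 EX
t=14  I4 WR R1
t=18  I3 EX
t=19  I3 WR R0
t=20  I5→INT
t=21  I5 RO, I6→DIV
t=22  I5 EX, I6 RO
t=23  I5 WR R0
t=24  I7→ADD
t=25  I7 RO
t=27  I7 EX
t=28  I7 WR R0
t=30  I6 EX
t=31  I6 WR R1

cycle = 24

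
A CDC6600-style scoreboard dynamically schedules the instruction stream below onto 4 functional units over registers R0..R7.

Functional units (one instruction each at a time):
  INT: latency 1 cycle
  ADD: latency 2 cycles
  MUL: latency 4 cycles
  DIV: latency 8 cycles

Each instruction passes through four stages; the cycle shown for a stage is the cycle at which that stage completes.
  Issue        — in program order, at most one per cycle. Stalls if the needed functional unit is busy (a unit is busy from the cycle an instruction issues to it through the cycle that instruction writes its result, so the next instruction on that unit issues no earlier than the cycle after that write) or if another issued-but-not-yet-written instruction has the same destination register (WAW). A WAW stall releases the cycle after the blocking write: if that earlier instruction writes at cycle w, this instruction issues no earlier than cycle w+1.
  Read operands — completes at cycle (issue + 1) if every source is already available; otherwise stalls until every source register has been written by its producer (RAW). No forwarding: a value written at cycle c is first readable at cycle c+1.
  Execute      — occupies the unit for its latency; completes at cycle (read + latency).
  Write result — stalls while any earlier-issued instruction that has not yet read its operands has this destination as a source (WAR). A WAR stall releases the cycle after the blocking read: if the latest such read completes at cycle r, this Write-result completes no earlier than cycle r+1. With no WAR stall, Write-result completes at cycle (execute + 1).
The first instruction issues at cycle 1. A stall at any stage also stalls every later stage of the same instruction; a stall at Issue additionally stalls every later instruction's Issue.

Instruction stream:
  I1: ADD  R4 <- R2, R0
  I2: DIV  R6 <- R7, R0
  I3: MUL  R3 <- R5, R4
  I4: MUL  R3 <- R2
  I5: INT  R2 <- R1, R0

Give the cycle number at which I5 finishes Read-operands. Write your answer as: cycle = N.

cycle = 14

I1 -> (1, 2, 4, 5)
I2 -> (2, 3, 11, 12)
I3 -> (3, 6, 10, 11)  // RAW R4: wait I1 write@5
I4 -> (12, 13, 17, 18)  // struct: MUL busy until I3 writes@11
I5 -> (13, 14, 15, 16)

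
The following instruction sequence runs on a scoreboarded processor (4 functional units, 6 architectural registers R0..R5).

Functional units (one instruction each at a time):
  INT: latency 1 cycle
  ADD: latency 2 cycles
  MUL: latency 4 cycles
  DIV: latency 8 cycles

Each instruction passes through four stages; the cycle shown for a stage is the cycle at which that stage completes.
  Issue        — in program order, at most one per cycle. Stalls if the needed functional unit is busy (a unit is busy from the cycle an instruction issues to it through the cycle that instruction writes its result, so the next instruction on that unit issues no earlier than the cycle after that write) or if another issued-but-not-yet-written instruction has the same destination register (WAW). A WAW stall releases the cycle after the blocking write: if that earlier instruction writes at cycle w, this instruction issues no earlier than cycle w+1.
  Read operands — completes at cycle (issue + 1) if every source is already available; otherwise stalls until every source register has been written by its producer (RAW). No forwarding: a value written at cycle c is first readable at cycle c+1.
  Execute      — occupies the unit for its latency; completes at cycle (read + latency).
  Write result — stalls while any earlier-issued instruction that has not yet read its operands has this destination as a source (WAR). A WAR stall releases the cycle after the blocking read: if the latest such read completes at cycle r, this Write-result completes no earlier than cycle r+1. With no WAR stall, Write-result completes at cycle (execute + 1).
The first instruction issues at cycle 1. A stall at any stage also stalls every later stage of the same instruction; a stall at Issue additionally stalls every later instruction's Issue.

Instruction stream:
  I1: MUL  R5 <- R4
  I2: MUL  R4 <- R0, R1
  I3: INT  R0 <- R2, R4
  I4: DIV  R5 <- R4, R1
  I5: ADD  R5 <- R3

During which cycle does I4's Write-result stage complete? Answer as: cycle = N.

c1: issue I1 (MUL)
c2: I1 read-ops
c6: I1 finished on MUL
c7: I1→R5
c8: issue I2 (MUL)
c9: I2 read-ops | issue I3 (INT)
c10: issue I4 (DIV)
c13: I2 finished on MUL
c14: I2→R4
c15: I3 read-ops | I4 read-ops
c16: I3 finished on INT
c17: I3→R0
c23: I4 finished on DIV
c24: I4→R5
c25: issue I5 (ADD)
c26: I5 read-ops
c28: I5 finished on ADD
c29: I5→R5

cycle = 24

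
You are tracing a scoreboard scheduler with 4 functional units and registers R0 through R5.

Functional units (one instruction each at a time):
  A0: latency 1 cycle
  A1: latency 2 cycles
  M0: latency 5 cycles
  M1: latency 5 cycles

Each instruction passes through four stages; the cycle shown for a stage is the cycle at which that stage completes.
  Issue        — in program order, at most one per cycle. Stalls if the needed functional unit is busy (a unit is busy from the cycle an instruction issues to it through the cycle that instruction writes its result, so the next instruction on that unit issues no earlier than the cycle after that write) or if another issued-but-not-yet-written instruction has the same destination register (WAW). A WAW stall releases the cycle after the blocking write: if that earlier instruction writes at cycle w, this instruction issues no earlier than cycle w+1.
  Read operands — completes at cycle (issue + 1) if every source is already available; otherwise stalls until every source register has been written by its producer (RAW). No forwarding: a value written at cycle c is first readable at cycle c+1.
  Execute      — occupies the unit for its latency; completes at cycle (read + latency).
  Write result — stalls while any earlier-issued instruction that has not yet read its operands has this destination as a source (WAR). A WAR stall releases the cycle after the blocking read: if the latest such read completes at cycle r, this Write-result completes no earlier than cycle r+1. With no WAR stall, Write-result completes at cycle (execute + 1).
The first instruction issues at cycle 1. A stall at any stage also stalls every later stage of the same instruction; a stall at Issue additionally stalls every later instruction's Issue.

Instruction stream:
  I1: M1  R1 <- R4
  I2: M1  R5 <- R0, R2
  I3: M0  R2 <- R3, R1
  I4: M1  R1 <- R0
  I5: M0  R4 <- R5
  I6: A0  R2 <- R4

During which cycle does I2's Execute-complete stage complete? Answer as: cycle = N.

cycle 1: issue I1 (M1)
cycle 2: I1 read-ops
cycle 7: I1 finished on M1
cycle 8: I1→R1
cycle 9: issue I2 (M1)
cycle 10: I2 read-ops | issue I3 (M0)
cycle 11: I3 read-ops
cycle 15: I2 finished on M1
cycle 16: I2→R5 | I3 finished on M0
cycle 17: I3→R2 | issue I4 (M1)
cycle 18: I4 read-ops | issue I5 (M0)
cycle 19: I5 read-ops | issue I6 (A0)
cycle 23: I4 finished on M1
cycle 24: I4→R1 | I5 finished on M0
cycle 25: I5→R4
cycle 26: I6 read-ops
cycle 27: I6 finished on A0
cycle 28: I6→R2

cycle = 15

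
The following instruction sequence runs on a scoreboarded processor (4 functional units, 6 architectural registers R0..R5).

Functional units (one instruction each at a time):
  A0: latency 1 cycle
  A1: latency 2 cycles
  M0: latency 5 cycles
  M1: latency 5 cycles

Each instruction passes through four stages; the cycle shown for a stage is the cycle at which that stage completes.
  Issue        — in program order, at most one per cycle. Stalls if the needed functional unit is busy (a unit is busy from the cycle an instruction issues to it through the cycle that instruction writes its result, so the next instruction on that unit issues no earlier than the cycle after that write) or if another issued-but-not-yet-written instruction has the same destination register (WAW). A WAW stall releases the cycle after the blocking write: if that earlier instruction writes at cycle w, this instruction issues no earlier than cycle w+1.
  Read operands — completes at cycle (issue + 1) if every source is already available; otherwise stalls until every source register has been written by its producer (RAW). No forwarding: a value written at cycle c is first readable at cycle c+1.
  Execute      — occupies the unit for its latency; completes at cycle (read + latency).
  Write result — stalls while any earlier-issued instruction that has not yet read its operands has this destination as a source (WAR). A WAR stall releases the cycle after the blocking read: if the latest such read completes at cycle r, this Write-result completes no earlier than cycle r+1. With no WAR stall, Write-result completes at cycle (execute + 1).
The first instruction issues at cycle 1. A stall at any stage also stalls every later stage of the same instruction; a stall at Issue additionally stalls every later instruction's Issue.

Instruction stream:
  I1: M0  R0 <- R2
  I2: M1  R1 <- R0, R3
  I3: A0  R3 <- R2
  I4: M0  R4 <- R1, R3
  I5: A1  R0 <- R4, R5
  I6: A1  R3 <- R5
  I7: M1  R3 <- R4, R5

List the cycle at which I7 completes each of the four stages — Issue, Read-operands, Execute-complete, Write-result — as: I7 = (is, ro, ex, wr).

I7 = (32, 33, 38, 39)

[1] issue I1 (M0)
[2] I1 read-ops; issue I2 (M1)
[3] issue I3 (A0)
[4] I3 read-ops
[5] I3 finished on A0
[7] I1 finished on M0
[8] I1→R0
[9] I2 read-ops; issue I4 (M0)
[10] I3→R3; issue I5 (A1)
[14] I2 finished on M1
[15] I2→R1
[16] I4 read-ops
[21] I4 finished on M0
[22] I4→R4
[23] I5 read-ops
[25] I5 finished on A1
[26] I5→R0
[27] issue I6 (A1)
[28] I6 read-ops
[30] I6 finished on A1
[31] I6→R3
[32] issue I7 (M1)
[33] I7 read-ops
[38] I7 finished on M1
[39] I7→R3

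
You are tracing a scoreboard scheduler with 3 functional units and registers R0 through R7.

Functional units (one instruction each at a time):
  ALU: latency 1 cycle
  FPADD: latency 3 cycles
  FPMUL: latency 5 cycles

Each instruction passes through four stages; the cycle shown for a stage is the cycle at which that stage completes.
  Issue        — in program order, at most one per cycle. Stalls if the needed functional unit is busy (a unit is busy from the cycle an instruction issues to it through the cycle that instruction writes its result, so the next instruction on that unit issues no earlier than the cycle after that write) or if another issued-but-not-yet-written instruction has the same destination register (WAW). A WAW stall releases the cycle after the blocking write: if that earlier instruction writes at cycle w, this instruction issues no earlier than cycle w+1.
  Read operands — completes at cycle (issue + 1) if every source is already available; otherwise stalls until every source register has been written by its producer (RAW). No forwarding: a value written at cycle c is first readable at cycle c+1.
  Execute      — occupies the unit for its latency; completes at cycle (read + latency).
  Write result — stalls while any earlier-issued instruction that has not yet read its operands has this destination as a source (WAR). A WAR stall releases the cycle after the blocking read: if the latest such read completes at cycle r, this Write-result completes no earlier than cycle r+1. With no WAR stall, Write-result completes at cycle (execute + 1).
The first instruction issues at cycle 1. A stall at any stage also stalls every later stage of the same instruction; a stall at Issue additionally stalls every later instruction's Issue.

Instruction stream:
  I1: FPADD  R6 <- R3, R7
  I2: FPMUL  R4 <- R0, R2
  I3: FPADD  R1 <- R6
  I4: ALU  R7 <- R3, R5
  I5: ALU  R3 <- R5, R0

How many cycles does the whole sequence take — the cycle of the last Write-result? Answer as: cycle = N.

cycle = 15

[I1] 1/2/5/6
[I2] 2/3/8/9
[I3] 7/8/11/12  (struct: FPADD busy until I1 writes@6)
[I4] 8/9/10/11
[I5] 12/13/14/15  (struct: ALU busy until I4 writes@11)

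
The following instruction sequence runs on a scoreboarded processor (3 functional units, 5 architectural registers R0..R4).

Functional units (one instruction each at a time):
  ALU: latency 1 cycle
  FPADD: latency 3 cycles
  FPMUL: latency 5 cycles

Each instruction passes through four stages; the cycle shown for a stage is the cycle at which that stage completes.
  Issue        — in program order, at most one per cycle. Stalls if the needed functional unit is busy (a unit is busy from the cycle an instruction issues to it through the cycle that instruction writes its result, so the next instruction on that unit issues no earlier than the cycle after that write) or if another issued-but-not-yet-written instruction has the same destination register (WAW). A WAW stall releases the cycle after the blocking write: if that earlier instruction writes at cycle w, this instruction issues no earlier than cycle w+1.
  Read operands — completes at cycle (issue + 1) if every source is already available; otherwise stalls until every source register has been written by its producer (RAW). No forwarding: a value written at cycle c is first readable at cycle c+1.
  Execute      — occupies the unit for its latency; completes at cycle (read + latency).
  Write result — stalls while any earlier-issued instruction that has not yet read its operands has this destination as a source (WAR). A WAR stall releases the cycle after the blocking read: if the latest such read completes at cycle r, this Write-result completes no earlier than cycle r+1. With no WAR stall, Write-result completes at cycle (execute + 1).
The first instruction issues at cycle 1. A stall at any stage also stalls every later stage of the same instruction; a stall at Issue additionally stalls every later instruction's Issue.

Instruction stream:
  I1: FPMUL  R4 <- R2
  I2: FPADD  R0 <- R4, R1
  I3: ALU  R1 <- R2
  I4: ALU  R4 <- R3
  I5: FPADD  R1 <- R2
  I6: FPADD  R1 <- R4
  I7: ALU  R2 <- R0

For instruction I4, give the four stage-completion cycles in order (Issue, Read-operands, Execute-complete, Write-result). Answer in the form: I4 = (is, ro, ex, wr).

I4 = (11, 12, 13, 14)

c1: I1→FPMUL
c2: I1 RO · I2→FPADD
c3: I3→ALU
c4: I3 RO
c5: I3 EX
c7: I1 EX
c8: I1 WR R4
c9: I2 RO
c10: I3 WR R1
c11: I4→ALU
c12: I2 EX · I4 RO
c13: I2 WR R0 · I4 EX
c14: I4 WR R4 · I5→FPADD
c15: I5 RO
c18: I5 EX
c19: I5 WR R1
c20: I6→FPADD
c21: I6 RO · I7→ALU
c22: I7 RO
c23: I7 EX
c24: I6 EX · I7 WR R2
c25: I6 WR R1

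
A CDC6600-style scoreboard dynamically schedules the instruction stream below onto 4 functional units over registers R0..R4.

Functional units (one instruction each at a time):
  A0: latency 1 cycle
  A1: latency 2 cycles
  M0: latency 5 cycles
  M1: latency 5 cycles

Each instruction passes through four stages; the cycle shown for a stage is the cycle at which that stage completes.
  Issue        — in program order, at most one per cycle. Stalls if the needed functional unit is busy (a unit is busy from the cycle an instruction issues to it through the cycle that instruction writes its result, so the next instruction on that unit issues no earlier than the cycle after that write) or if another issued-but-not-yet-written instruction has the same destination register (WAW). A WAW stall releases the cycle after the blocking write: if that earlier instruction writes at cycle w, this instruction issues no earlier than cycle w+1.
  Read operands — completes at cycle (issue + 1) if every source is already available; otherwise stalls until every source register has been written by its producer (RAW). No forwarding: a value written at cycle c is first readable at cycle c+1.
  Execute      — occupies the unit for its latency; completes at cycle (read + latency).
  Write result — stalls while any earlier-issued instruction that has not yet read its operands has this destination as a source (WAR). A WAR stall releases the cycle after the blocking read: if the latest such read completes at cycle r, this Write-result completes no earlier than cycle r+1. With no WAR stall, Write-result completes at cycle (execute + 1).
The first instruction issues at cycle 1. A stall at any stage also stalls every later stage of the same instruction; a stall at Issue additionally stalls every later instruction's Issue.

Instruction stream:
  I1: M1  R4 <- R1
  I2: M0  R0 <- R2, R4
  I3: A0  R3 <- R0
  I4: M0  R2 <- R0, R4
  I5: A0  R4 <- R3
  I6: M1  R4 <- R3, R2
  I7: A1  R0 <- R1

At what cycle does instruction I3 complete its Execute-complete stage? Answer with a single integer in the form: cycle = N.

cycle = 17

c1: I1 issues→M1
c2: I1 reads | I2 issues→M0
c3: I3 issues→A0
c7: I1 exec-done
c8: I1 writes R4
c9: I2 reads
c14: I2 exec-done
c15: I2 writes R0
c16: I3 reads | I4 issues→M0
c17: I3 exec-done | I4 reads
c18: I3 writes R3
c19: I5 issues→A0
c20: I5 reads
c21: I5 exec-done
c22: I4 exec-done | I5 writes R4
c23: I4 writes R2 | I6 issues→M1
c24: I6 reads | I7 issues→A1
c25: I7 reads
c27: I7 exec-done
c28: I7 writes R0
c29: I6 exec-done
c30: I6 writes R4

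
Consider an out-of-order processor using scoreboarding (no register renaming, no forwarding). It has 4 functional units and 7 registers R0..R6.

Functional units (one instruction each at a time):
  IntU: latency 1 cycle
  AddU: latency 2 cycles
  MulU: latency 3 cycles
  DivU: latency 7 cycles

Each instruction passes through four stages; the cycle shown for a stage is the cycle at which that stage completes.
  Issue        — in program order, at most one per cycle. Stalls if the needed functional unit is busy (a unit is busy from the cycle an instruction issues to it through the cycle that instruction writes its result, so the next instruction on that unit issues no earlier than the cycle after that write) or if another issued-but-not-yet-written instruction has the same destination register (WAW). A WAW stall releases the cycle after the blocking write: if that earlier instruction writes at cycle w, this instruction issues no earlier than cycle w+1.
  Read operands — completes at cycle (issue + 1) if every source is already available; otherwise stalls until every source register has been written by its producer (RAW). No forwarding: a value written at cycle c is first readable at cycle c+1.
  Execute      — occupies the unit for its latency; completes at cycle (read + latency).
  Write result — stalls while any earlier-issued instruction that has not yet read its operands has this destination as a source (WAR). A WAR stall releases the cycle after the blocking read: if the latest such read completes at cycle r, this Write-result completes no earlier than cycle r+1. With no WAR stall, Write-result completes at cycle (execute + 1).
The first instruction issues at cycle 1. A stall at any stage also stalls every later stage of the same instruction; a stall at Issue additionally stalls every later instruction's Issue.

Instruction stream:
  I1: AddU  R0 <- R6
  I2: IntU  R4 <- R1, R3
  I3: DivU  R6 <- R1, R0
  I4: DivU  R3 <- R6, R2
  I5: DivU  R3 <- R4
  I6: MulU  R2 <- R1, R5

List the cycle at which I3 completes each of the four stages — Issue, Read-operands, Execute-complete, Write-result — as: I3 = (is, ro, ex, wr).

I1  is:1  ro:2  ex:4  wr:5
I2  is:2  ro:3  ex:4  wr:5
I3  is:3  ro:6  ex:13  wr:14  — RAW R0: wait I1 write@5
I4  is:15  ro:16  ex:23  wr:24  — struct: DivU busy until I3 writes@14
I5  is:25  ro:26  ex:33  wr:34  — struct: DivU busy until I4 writes@24
I6  is:26  ro:27  ex:30  wr:31

I3 = (3, 6, 13, 14)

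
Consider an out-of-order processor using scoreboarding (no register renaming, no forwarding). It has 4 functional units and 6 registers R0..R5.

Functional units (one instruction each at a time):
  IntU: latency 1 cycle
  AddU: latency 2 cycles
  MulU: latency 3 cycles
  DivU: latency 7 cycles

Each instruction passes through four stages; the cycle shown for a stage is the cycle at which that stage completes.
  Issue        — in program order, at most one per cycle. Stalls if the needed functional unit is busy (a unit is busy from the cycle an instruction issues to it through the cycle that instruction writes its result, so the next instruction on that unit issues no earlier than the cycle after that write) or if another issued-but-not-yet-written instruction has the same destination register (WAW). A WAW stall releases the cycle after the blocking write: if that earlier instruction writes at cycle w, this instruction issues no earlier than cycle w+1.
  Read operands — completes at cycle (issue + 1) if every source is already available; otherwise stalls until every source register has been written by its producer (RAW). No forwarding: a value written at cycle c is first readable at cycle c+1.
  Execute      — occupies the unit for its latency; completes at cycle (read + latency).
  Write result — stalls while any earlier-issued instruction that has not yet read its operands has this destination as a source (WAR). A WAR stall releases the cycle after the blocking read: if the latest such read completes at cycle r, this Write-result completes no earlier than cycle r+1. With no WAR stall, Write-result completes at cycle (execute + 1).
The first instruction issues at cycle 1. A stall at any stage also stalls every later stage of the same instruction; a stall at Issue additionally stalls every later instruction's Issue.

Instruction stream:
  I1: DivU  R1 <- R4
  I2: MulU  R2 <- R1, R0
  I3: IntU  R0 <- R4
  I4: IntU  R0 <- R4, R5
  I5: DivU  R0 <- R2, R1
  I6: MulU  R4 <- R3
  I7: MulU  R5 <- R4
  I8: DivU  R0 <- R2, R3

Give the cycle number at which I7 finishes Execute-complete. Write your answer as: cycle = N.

  I1 | 1 | 2 | 9 | 10
  I2 | 2 | 11 | 14 | 15   RAW R1: wait I1 write@10
  I3 | 3 | 4 | 5 | 12   WAR R0: wait I2 read@11
  I4 | 13 | 14 | 15 | 16   struct: IntU busy until I3 writes@12
  I5 | 17 | 18 | 25 | 26   WAW R0: wait I4 write@16
  I6 | 18 | 19 | 22 | 23
  I7 | 24 | 25 | 28 | 29   struct: MulU busy until I6 writes@23
  I8 | 27 | 28 | 35 | 36   struct: DivU busy until I5 writes@26

cycle = 28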